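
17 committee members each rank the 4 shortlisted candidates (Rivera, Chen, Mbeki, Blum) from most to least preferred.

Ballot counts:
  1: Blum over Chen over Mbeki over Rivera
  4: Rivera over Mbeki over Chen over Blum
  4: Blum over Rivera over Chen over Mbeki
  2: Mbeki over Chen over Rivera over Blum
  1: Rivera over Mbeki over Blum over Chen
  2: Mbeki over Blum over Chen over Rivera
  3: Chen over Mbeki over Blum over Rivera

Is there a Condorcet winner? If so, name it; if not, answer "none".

none

Head-to-head results (17 committee members):
Rivera vs Chen: Rivera, 9–8.
Rivera vs Mbeki: Rivera is ranked higher on 4+4+1 = 9 ballots, Mbeki on 8. Rivera wins 9–8.
Rivera vs Blum: Blum, 10–7.
Chen vs Mbeki: Chen preferred on 1+4+3 = 8 ballots; Mbeki wins 9–8.
Chen vs Blum: Chen preferred on 4+2+3 = 9 ballots; Chen wins 9–8.
Mbeki vs Blum: 4+2+1+2+3 = 12 for Mbeki, 5 for Blum — Mbeki by 12–5.
No candidate is unbeaten: Rivera loses to Blum; Chen loses to Rivera; Mbeki loses to Rivera; Blum loses to Chen. In particular Rivera > Chen > Blum > Rivera is a majority cycle — no Condorcet winner exists.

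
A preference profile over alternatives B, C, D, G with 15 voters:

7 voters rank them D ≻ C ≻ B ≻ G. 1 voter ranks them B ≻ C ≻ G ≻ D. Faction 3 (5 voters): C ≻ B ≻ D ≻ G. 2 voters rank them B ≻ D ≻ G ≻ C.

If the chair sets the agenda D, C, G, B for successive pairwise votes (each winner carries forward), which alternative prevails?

Round 1: D vs C — 9–6, D advances.
Round 2: D vs G — 14–1, D advances.
Round 3: D vs B — 7–8, B advances.
The agenda winner is B.

B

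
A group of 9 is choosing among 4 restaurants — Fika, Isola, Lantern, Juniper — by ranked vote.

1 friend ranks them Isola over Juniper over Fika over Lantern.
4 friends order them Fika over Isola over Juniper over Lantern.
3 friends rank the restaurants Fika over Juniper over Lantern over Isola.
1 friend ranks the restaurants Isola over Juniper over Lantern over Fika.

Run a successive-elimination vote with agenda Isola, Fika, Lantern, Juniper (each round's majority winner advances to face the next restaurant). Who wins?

Round 1: Isola vs Fika — 2–7, Fika advances.
Round 2: Fika vs Lantern — 8–1, Fika advances.
Round 3: Fika vs Juniper — 7–2, Fika advances.
The agenda winner is Fika.

Fika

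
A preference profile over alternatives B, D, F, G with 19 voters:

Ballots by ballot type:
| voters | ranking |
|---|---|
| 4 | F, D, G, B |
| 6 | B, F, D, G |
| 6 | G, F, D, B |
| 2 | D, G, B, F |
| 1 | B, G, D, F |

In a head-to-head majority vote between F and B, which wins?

F

Ballots ranking F above B: 4 + 6 = 10.
Ballots ranking B above F: 19 − 10 = 9.
F wins the head-to-head 10–9.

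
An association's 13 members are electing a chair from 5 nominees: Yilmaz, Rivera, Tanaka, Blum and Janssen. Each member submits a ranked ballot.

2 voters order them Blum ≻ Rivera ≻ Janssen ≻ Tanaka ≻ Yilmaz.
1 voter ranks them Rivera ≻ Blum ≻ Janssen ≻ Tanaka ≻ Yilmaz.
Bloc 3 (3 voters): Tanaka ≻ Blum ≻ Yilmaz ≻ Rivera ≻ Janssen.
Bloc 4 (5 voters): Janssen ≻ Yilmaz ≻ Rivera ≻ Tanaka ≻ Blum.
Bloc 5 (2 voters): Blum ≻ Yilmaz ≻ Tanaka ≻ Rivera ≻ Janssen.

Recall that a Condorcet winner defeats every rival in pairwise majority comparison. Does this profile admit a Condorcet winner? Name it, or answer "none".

Pairwise majorities:
Yilmaz vs Rivera: Yilmaz is ranked higher on 3+5+2 = 10 ballots, Rivera on 3. Yilmaz wins 10–3.
Yilmaz vs Tanaka: 7 to 6, Yilmaz.
Yilmaz vs Blum: 5 to 8, Blum.
Yilmaz vs Janssen: Yilmaz preferred on 3+2 = 5 ballots; Janssen wins 8–5.
Rivera vs Tanaka: Rivera is ranked higher on 2+1+5 = 8 ballots, Tanaka on 5. Rivera wins 8–5.
Rivera vs Blum: Rivera is ranked higher on 1+5 = 6 ballots, Blum on 7. Blum wins 7–6.
Rivera vs Janssen: Rivera preferred on 2+1+3+2 = 8 ballots; Rivera wins 8–5.
Tanaka vs Blum: Tanaka preferred on 3+5 = 8 ballots; Tanaka wins 8–5.
Tanaka vs Janssen: 3+2 = 5 for Tanaka, 8 for Janssen — Janssen by 8–5.
Blum vs Janssen: 8 to 5, Blum.
Every candidate loses at least once (Yilmaz loses to Blum; Rivera loses to Yilmaz; Tanaka loses to Yilmaz; Blum loses to Tanaka; Janssen loses to Rivera). The majority relation contains the cycle Yilmaz → Rivera → Janssen → Yilmaz, so there is no Condorcet winner.

none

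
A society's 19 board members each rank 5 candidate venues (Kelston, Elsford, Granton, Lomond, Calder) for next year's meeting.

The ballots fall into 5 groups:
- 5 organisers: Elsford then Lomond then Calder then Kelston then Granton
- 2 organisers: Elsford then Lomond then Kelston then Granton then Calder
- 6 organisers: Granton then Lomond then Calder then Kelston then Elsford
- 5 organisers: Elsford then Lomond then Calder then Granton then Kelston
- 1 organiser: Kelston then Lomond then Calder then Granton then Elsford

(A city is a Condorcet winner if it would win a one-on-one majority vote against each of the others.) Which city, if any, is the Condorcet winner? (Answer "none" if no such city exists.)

Elsford

Head-to-head results (19 organisers):
Kelston vs Elsford: Elsford, 12–7.
Kelston vs Granton: Granton wins 11–8.
Kelston–Lomond: Lomond 18–1.
Kelston–Calder: Calder 16–3.
Elsford vs Granton: Elsford, 12–7.
Elsford vs Lomond: Elsford, 12–7.
Elsford vs Calder: Elsford, 12–7.
Granton vs Lomond: Lomond, 13–6.
Granton–Calder: Calder 11–8.
Lomond vs Calder: Lomond wins 19–0.
Elsford beats each of Kelston, Granton, Lomond, Calder — Elsford is the Condorcet winner.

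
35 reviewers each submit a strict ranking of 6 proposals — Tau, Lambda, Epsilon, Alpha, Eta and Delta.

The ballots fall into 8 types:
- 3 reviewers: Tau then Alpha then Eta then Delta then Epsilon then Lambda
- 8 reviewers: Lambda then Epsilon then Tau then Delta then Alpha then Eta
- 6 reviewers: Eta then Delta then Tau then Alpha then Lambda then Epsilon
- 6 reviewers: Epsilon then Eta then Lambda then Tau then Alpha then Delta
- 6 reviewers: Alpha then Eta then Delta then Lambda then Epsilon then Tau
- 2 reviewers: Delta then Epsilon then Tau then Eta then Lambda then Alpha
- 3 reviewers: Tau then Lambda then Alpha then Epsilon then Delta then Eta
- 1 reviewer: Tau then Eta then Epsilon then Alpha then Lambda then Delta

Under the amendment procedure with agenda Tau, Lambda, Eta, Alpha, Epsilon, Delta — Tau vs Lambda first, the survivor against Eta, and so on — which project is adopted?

Round 1: Tau vs Lambda — 15–20, Lambda advances.
Round 2: Lambda vs Eta — 11–24, Eta advances.
Round 3: Eta vs Alpha — 15–20, Alpha advances.
Round 4: Alpha vs Epsilon — 18–17, Alpha advances.
Round 5: Alpha vs Delta — 19–16, Alpha advances.
The agenda winner is Alpha.

Alpha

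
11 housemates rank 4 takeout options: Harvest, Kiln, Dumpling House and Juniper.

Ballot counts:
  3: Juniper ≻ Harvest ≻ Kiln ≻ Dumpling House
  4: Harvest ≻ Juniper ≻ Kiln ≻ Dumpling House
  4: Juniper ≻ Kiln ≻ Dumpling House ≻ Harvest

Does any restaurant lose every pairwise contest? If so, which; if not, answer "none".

Pairwise majorities:
Harvest vs Kiln: Harvest preferred on 3+4 = 7 ballots; Harvest wins 7–4.
Harvest vs Dumpling House: Harvest preferred on 3+4 = 7 ballots; Harvest wins 7–4.
Harvest vs Juniper: 4 for Harvest, 7 for Juniper — Juniper by 7–4.
Kiln vs Dumpling House: 11 to 0, Kiln.
Kiln vs Juniper: Kiln is ranked higher on 0 ballots, Juniper on 11. Juniper wins 11–0.
Dumpling House vs Juniper: Juniper, 11–0.
Only Dumpling House has no wins; Dumpling House is the Condorcet loser.

Dumpling House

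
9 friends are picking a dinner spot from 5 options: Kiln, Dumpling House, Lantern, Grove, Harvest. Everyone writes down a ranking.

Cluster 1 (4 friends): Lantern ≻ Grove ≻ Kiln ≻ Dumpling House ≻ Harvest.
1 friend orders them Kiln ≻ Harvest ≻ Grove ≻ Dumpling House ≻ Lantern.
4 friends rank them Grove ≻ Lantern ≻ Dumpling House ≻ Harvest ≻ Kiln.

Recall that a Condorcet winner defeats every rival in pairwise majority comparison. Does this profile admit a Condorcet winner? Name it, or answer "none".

Grove

Pairwise majorities:
Kiln vs Dumpling House: Kiln is ranked higher on 4+1 = 5 ballots, Dumpling House on 4. Kiln wins 5–4.
Kiln vs Lantern: 1 to 8, Lantern.
Kiln vs Grove: 1 to 8, Grove.
Kiln vs Harvest: Kiln is ranked higher on 4+1 = 5 ballots, Harvest on 4. Kiln wins 5–4.
Dumpling House vs Lantern: 1 for Dumpling House, 8 for Lantern — Lantern by 8–1.
Dumpling House vs Grove: 0 to 9, Grove.
Dumpling House vs Harvest: 8 to 1, Dumpling House.
Lantern vs Grove: 4 for Lantern, 5 for Grove — Grove by 5–4.
Lantern vs Harvest: 8 to 1, Lantern.
Grove vs Harvest: Grove preferred on 4+4 = 8 ballots; Grove wins 8–1.
Only Grove has no losses; Grove is the Condorcet winner.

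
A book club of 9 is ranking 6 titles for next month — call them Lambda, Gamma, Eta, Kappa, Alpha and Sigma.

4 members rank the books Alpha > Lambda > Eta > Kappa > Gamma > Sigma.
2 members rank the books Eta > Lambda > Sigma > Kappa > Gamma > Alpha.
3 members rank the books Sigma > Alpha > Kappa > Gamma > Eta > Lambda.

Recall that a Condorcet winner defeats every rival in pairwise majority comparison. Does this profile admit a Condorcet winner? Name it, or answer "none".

Head-to-head results (9 members):
Lambda–Gamma: Lambda 6–3.
Lambda vs Eta: Eta, 5–4.
Lambda vs Kappa: Lambda, 6–3.
Lambda vs Alpha: Alpha, 7–2.
Lambda vs Sigma: Lambda, 6–3.
Gamma vs Eta: Eta wins 6–3.
Gamma vs Kappa: Kappa wins 9–0.
Gamma vs Alpha: Alpha wins 7–2.
Gamma vs Sigma: Sigma wins 5–4.
Eta vs Kappa: Eta, 6–3.
Eta–Alpha: Alpha 7–2.
Eta vs Sigma: Eta, 6–3.
Kappa vs Alpha: Alpha wins 7–2.
Kappa vs Sigma: Sigma, 5–4.
Alpha vs Sigma: Sigma wins 5–4.
Each book drops at least one matchup (Lambda loses to Eta; Gamma loses to Lambda; Eta loses to Alpha; Kappa loses to Lambda; Alpha loses to Sigma; Sigma loses to Lambda); the cycle Lambda beats Sigma beats Alpha beats Lambda rules out a Condorcet winner.

none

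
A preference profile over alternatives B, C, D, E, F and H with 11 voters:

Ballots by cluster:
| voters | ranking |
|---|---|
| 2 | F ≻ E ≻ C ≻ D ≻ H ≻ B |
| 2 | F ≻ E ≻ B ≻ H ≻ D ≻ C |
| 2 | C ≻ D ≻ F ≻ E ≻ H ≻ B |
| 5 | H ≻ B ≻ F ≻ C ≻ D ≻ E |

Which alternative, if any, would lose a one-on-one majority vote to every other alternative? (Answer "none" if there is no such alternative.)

none

Pairwise majorities:
B–C: B 7–4.
B vs D: B preferred on 2+5 = 7 ballots; B wins 7–4.
B–E: E 6–5.
B vs F: 5 to 6, F.
B vs H: 2 to 9, H.
C vs D: C, 9–2.
C–E: C 7–4.
C–F: F 9–2.
C vs H: C is ranked higher on 2+2 = 4 ballots, H on 7. H wins 7–4.
D vs E: D preferred on 2+5 = 7 ballots; D wins 7–4.
D–F: F 9–2.
D–H: H 7–4.
E vs F: F, 11–0.
E vs H: 6 to 5, E.
F vs H: F, 6–5.
Every alternative wins at least one matchup (B beats C; C beats D; D beats E; E beats B; F beats B; H beats B), so there is no Condorcet loser.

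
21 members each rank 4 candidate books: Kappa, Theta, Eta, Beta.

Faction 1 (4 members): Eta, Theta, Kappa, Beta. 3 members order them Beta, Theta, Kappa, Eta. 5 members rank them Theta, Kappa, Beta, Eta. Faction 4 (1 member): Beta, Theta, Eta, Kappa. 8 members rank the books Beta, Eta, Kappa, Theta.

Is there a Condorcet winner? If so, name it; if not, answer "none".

Head-to-head results (21 members):
Kappa vs Theta: 8 to 13, Theta.
Kappa vs Eta: Eta wins 13–8.
Kappa vs Beta: Kappa is ranked higher on 4+5 = 9 ballots, Beta on 12. Beta wins 12–9.
Theta vs Eta: Theta is ranked higher on 3+5+1 = 9 ballots, Eta on 12. Eta wins 12–9.
Theta vs Beta: Beta wins 12–9.
Eta–Beta: Beta 17–4.
Only Beta has no losses; Beta is the Condorcet winner.

Beta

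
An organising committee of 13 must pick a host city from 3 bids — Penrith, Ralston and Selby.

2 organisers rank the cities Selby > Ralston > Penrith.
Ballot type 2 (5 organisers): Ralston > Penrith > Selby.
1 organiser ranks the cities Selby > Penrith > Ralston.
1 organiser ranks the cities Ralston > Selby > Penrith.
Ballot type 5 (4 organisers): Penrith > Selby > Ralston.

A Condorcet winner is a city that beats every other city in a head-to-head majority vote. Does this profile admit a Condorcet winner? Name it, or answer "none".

Head-to-head results (13 organisers):
Penrith vs Ralston: Penrith is ranked higher on 1+4 = 5 ballots, Ralston on 8. Ralston wins 8–5.
Penrith vs Selby: Penrith is ranked higher on 5+4 = 9 ballots, Selby on 4. Penrith wins 9–4.
Ralston vs Selby: 5+1 = 6 for Ralston, 7 for Selby — Selby by 7–6.
No city is unbeaten: Penrith loses to Ralston; Ralston loses to Selby; Selby loses to Penrith. In particular Penrith beats Selby beats Ralston beats Penrith is a majority cycle — no Condorcet winner exists.

none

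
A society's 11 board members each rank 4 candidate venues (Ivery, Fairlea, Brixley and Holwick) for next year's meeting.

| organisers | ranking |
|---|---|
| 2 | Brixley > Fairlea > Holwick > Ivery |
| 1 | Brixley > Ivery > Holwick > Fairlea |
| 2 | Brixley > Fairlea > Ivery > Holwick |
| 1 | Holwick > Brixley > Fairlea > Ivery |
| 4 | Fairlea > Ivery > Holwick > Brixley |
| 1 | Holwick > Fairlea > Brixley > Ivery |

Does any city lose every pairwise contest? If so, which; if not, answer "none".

none

Pairwise majorities:
Ivery vs Fairlea: 1 for Ivery, 10 for Fairlea — Fairlea by 10–1.
Ivery–Brixley: Brixley 7–4.
Ivery vs Holwick: Ivery preferred on 1+2+4 = 7 ballots; Ivery wins 7–4.
Fairlea–Brixley: Brixley 6–5.
Fairlea vs Holwick: 8 to 3, Fairlea.
Brixley vs Holwick: 2+1+2 = 5 for Brixley, 6 for Holwick — Holwick by 6–5.
Every city wins at least one matchup (Ivery beats Holwick; Fairlea beats Ivery; Brixley beats Ivery; Holwick beats Brixley), so there is no Condorcet loser.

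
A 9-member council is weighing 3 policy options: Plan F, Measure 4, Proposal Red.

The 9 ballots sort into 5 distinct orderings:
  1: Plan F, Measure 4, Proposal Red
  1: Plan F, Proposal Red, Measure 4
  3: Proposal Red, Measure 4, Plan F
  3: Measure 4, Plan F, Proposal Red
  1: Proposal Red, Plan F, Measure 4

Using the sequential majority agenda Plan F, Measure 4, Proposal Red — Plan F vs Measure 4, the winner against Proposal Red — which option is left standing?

Round 1: Plan F vs Measure 4 — 3–6, Measure 4 advances.
Round 2: Measure 4 vs Proposal Red — 4–5, Proposal Red advances.
The agenda winner is Proposal Red.

Proposal Red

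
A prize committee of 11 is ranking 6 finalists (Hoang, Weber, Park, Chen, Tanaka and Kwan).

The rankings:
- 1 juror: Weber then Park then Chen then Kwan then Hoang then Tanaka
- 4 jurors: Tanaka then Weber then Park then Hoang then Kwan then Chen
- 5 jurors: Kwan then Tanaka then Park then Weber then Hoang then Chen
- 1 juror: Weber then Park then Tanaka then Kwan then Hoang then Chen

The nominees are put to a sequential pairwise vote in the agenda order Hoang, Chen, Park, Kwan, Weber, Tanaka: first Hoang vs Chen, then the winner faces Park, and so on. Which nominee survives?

Tanaka

Round 1: Hoang vs Chen — 10–1, Hoang advances.
Round 2: Hoang vs Park — 0–11, Park advances.
Round 3: Park vs Kwan — 6–5, Park advances.
Round 4: Park vs Weber — 5–6, Weber advances.
Round 5: Weber vs Tanaka — 2–9, Tanaka advances.
The agenda winner is Tanaka.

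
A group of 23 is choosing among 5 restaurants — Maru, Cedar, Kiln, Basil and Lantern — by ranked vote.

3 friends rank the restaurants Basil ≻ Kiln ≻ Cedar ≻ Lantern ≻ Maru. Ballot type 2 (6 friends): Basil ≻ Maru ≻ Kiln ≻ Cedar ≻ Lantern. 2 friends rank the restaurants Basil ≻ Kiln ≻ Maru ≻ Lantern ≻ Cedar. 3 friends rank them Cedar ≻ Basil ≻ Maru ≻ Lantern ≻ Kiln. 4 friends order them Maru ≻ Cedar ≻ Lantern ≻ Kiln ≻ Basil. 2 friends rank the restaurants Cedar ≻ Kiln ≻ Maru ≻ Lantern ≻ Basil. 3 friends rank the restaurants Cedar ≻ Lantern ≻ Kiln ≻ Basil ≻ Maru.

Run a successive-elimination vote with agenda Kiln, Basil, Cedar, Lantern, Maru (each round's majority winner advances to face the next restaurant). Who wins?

Maru

Round 1: Kiln vs Basil — 9–14, Basil advances.
Round 2: Basil vs Cedar — 11–12, Cedar advances.
Round 3: Cedar vs Lantern — 21–2, Cedar advances.
Round 4: Cedar vs Maru — 11–12, Maru advances.
Maru survives the agenda.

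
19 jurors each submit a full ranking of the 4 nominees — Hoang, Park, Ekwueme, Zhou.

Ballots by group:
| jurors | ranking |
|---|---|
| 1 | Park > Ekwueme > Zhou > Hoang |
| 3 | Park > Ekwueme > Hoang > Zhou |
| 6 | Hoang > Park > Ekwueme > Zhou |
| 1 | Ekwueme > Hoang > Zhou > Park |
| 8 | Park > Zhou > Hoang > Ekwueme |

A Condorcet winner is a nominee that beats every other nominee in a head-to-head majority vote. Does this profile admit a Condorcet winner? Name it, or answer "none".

Park

Check each pair by majority over 19 ballots:
Hoang vs Park: 6+1 = 7 for Hoang, 12 for Park — Park by 12–7.
Hoang–Ekwueme: Hoang 14–5.
Hoang vs Zhou: Hoang, 10–9.
Park vs Ekwueme: 18 to 1, Park.
Park vs Zhou: Park wins 18–1.
Ekwueme vs Zhou: 1+3+6+1 = 11 for Ekwueme, 8 for Zhou — Ekwueme by 11–8.
Only Park has no losses; Park is the Condorcet winner.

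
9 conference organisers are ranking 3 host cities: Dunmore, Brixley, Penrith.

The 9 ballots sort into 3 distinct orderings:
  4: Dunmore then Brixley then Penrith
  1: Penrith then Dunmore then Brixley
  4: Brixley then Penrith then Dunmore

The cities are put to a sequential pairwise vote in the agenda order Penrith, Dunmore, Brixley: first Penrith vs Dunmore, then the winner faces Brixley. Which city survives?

Round 1: Penrith vs Dunmore — 5–4, Penrith advances.
Round 2: Penrith vs Brixley — 1–8, Brixley advances.
The agenda winner is Brixley.

Brixley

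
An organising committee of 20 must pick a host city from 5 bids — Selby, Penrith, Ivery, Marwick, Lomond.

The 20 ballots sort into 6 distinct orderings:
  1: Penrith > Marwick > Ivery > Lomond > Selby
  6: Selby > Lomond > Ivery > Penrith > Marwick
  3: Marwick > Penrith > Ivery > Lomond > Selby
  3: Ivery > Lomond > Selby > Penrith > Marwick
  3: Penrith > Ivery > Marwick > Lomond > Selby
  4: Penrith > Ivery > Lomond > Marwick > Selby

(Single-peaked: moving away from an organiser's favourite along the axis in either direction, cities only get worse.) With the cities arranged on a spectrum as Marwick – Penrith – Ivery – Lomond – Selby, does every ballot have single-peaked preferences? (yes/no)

yes

Axis positions: Marwick=1, Penrith=2, Ivery=3, Lomond=4, Selby=5.
Group 1 (peak Penrith at position 2): ranking walks positions 2-1-3-4-5, expanding outward from the peak — single-peaked.
Group 2 (peak Selby at position 5): ranking walks positions 5-4-3-2-1, expanding outward from the peak — single-peaked.
Group 3 (peak Marwick at position 1): ranking walks positions 1-2-3-4-5, expanding outward from the peak — single-peaked.
Group 4 (peak Ivery at position 3): ranking walks positions 3-4-5-2-1, expanding outward from the peak — single-peaked.
Group 5 (peak Penrith at position 2): ranking walks positions 2-3-1-4-5, expanding outward from the peak — single-peaked.
Group 6 (peak Penrith at position 2): ranking walks positions 2-3-4-1-5, expanding outward from the peak — single-peaked.
Every ranking is single-peaked on this axis.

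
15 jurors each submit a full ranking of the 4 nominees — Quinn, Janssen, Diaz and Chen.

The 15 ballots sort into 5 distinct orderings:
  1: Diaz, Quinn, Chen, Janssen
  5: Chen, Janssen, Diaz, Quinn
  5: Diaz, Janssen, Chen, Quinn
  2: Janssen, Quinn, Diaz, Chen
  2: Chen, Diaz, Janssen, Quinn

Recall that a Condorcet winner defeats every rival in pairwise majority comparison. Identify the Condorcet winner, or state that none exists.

Head-to-head results (15 jurors):
Quinn–Janssen: Janssen 14–1.
Quinn–Diaz: Diaz 13–2.
Quinn–Chen: Chen 12–3.
Janssen–Diaz: Diaz 8–7.
Janssen vs Chen: Chen wins 8–7.
Diaz vs Chen: Diaz wins 8–7.
Diaz beats each of Quinn, Janssen, Chen — Diaz is the Condorcet winner.

Diaz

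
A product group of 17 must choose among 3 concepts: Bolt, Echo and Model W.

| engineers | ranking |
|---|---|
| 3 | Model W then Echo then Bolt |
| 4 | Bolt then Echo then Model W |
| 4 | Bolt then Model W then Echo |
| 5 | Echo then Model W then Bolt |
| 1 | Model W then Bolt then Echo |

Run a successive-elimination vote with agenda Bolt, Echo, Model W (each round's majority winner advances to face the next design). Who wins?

Round 1: Bolt vs Echo — 9–8, Bolt advances.
Round 2: Bolt vs Model W — 8–9, Model W advances.
The agenda winner is Model W.

Model W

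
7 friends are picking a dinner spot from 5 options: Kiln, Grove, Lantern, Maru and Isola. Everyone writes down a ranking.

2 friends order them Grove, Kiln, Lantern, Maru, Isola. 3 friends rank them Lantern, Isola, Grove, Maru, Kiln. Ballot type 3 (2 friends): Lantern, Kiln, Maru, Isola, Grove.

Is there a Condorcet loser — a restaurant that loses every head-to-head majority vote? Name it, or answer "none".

Pairwise majorities:
Kiln vs Grove: 2 for Kiln, 5 for Grove — Grove by 5–2.
Kiln vs Lantern: Kiln preferred on 2 ballots; Lantern wins 5–2.
Kiln vs Maru: Kiln wins 4–3.
Kiln vs Isola: Kiln, 4–3.
Grove vs Lantern: Grove is ranked higher on 2 ballots, Lantern on 5. Lantern wins 5–2.
Grove vs Maru: Grove preferred on 2+3 = 5 ballots; Grove wins 5–2.
Grove vs Isola: 2 to 5, Isola.
Lantern–Maru: Lantern 7–0.
Lantern vs Isola: 2+3+2 = 7 for Lantern, 0 for Isola — Lantern by 7–0.
Maru vs Isola: Maru wins 4–3.
Each restaurant has at least one pairwise win (Kiln beats Maru; Grove beats Kiln; Lantern beats Kiln; Maru beats Isola; Isola beats Grove) — no Condorcet loser.

none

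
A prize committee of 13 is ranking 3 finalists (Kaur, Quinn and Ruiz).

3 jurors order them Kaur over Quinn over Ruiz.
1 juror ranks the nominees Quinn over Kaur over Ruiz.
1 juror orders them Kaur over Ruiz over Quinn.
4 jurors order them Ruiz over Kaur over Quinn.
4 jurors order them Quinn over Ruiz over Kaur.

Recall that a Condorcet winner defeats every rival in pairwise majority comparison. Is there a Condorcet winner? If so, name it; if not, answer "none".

Head-to-head results (13 jurors):
Kaur vs Quinn: Kaur wins 8–5.
Kaur vs Ruiz: Ruiz wins 8–5.
Quinn vs Ruiz: Quinn wins 8–5.
Every nominee loses at least once (Kaur loses to Ruiz; Quinn loses to Kaur; Ruiz loses to Quinn). The majority relation contains the cycle Kaur beats Quinn beats Ruiz beats Kaur, so there is no Condorcet winner.

none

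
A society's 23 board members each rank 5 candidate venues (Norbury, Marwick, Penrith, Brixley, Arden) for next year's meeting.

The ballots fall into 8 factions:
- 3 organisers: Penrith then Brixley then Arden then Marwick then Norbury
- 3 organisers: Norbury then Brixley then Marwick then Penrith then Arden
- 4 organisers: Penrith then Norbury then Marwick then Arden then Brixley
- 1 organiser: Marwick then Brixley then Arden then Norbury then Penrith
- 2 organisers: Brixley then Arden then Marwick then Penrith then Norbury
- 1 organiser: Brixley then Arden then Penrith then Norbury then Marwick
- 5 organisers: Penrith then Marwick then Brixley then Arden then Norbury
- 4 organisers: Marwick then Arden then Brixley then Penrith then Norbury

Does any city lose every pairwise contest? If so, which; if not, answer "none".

Norbury

Head-to-head results (23 organisers):
Norbury–Marwick: Marwick 15–8.
Norbury vs Penrith: 4 to 19, Penrith.
Norbury–Brixley: Brixley 16–7.
Norbury vs Arden: Arden, 16–7.
Marwick vs Penrith: 10 to 13, Penrith.
Marwick vs Brixley: Marwick wins 14–9.
Marwick–Arden: Marwick 17–6.
Penrith vs Brixley: 3+4+5 = 12 for Penrith, 11 for Brixley — Penrith by 12–11.
Penrith vs Arden: 3+3+4+5 = 15 for Penrith, 8 for Arden — Penrith by 15–8.
Brixley vs Arden: Brixley is ranked higher on 3+3+1+2+1+5 = 15 ballots, Arden on 8. Brixley wins 15–8.
Only Norbury has no wins; Norbury is the Condorcet loser.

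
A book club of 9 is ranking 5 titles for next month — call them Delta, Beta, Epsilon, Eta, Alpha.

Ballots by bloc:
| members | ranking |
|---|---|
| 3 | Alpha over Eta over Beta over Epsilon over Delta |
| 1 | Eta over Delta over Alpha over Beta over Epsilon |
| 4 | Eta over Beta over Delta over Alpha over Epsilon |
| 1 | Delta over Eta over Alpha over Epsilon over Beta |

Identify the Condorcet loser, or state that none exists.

Epsilon

Head-to-head results (9 members):
Delta vs Beta: Beta wins 7–2.
Delta vs Epsilon: Delta preferred on 1+4+1 = 6 ballots; Delta wins 6–3.
Delta vs Eta: 1 for Delta, 8 for Eta — Eta by 8–1.
Delta vs Alpha: 1+4+1 = 6 for Delta, 3 for Alpha — Delta by 6–3.
Beta–Epsilon: Beta 8–1.
Beta–Eta: Eta 9–0.
Beta vs Alpha: Alpha wins 5–4.
Epsilon–Eta: Eta 9–0.
Epsilon vs Alpha: Epsilon is ranked higher on 0 ballots, Alpha on 9. Alpha wins 9–0.
Eta vs Alpha: 6 to 3, Eta.
Epsilon loses to every other book — it is the Condorcet loser.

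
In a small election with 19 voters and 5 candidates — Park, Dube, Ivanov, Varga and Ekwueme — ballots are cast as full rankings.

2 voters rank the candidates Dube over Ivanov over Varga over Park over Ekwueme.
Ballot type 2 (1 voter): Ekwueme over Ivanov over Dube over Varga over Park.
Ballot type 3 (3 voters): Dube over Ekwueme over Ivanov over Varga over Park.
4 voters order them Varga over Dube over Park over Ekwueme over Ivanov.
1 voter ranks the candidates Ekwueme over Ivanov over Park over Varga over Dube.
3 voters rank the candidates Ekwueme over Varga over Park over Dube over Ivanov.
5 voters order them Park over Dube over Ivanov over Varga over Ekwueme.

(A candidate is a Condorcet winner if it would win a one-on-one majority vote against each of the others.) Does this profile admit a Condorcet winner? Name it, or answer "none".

Dube

Check each pair by majority over 19 ballots:
Park vs Dube: 9 to 10, Dube.
Park vs Ivanov: 4+3+5 = 12 for Park, 7 for Ivanov — Park by 12–7.
Park vs Varga: Park is ranked higher on 1+5 = 6 ballots, Varga on 13. Varga wins 13–6.
Park vs Ekwueme: 11 to 8, Park.
Dube vs Ivanov: Dube preferred on 2+3+4+3+5 = 17 ballots; Dube wins 17–2.
Dube vs Varga: 2+1+3+5 = 11 for Dube, 8 for Varga — Dube by 11–8.
Dube vs Ekwueme: Dube preferred on 2+3+4+5 = 14 ballots; Dube wins 14–5.
Ivanov vs Varga: Ivanov preferred on 2+1+3+1+5 = 12 ballots; Ivanov wins 12–7.
Ivanov vs Ekwueme: 7 to 12, Ekwueme.
Varga vs Ekwueme: Varga preferred on 2+4+5 = 11 ballots; Varga wins 11–8.
Dube wins every pairwise contest, so Dube is the Condorcet winner.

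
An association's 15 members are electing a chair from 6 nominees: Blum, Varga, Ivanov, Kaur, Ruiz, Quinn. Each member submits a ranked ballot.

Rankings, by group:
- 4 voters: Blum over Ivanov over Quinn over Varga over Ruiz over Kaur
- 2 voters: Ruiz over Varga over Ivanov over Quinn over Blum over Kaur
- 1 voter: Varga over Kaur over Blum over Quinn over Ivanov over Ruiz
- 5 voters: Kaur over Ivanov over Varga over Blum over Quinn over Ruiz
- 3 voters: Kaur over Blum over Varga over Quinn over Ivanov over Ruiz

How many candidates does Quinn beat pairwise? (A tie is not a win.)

Quinn against each rival (15 voters):
Quinn vs Blum: Blum, 13–2.
Quinn vs Varga: Quinn preferred on 4 ballots; Varga wins 11–4.
Quinn vs Ivanov: Quinn is ranked higher on 1+3 = 4 ballots, Ivanov on 11. Ivanov wins 11–4.
Quinn vs Kaur: 6 to 9, Kaur.
Quinn vs Ruiz: Quinn, 13–2.
Quinn beats Ruiz; loses to Blum, Varga, Ivanov, Kaur — 1 pairwise win.

1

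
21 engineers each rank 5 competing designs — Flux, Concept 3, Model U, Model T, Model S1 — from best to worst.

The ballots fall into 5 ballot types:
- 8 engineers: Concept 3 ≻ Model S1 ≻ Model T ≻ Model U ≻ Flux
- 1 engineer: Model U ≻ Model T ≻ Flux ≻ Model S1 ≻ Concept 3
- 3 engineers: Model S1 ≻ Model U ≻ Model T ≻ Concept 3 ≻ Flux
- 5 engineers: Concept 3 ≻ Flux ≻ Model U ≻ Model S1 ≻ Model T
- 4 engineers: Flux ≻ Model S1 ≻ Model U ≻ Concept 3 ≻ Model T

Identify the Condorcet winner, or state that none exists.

Concept 3

Pairwise majorities:
Flux vs Concept 3: Concept 3 wins 16–5.
Flux–Model U: Model U 12–9.
Flux vs Model T: Model T, 12–9.
Flux vs Model S1: Model S1 wins 11–10.
Concept 3–Model U: Concept 3 13–8.
Concept 3 vs Model T: Concept 3, 17–4.
Concept 3–Model S1: Concept 3 13–8.
Model U vs Model T: Model U, 13–8.
Model U vs Model S1: Model S1 wins 15–6.
Model T–Model S1: Model S1 20–1.
Only Concept 3 has no losses; Concept 3 is the Condorcet winner.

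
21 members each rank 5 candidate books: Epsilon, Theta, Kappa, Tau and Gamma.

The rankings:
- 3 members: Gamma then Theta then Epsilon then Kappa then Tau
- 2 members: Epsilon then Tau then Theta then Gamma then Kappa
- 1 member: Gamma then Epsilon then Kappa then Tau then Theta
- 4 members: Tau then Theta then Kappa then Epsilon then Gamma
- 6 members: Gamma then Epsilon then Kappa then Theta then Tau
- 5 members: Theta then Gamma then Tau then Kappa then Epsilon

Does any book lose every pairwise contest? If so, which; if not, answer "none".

Head-to-head results (21 members):
Epsilon vs Theta: 2+1+6 = 9 for Epsilon, 12 for Theta — Theta by 12–9.
Epsilon vs Kappa: Epsilon preferred on 3+2+1+6 = 12 ballots; Epsilon wins 12–9.
Epsilon vs Tau: Epsilon wins 12–9.
Epsilon vs Gamma: Gamma, 15–6.
Theta vs Kappa: Theta is ranked higher on 3+2+4+5 = 14 ballots, Kappa on 7. Theta wins 14–7.
Theta vs Tau: 3+6+5 = 14 for Theta, 7 for Tau — Theta by 14–7.
Theta vs Gamma: Theta, 11–10.
Kappa vs Tau: Tau wins 11–10.
Kappa vs Gamma: Gamma, 17–4.
Tau vs Gamma: Gamma wins 15–6.
Only Kappa has no wins; Kappa is the Condorcet loser.

Kappa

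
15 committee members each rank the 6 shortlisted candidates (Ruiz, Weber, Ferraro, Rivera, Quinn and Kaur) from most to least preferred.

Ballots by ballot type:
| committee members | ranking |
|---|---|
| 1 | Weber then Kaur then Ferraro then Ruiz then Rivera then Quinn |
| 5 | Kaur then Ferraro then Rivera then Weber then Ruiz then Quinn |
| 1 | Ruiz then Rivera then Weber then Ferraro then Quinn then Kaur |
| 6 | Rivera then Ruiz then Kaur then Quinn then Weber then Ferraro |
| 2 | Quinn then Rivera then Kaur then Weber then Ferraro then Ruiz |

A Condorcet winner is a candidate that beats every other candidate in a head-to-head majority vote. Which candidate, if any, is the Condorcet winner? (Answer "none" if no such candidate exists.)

Head-to-head results (15 committee members):
Ruiz–Weber: Weber 8–7.
Ruiz–Ferraro: Ferraro 8–7.
Ruiz–Rivera: Rivera 13–2.
Ruiz vs Quinn: Ruiz, 13–2.
Ruiz vs Kaur: Kaur wins 8–7.
Weber vs Ferraro: Weber wins 10–5.
Weber vs Rivera: Rivera wins 14–1.
Weber vs Quinn: Quinn, 8–7.
Weber vs Kaur: Kaur wins 13–2.
Ferraro–Rivera: Rivera 9–6.
Ferraro–Quinn: Quinn 8–7.
Ferraro vs Kaur: Kaur, 14–1.
Rivera vs Quinn: Rivera wins 13–2.
Rivera–Kaur: Rivera 9–6.
Quinn–Kaur: Kaur 12–3.
Only Rivera has no losses; Rivera is the Condorcet winner.

Rivera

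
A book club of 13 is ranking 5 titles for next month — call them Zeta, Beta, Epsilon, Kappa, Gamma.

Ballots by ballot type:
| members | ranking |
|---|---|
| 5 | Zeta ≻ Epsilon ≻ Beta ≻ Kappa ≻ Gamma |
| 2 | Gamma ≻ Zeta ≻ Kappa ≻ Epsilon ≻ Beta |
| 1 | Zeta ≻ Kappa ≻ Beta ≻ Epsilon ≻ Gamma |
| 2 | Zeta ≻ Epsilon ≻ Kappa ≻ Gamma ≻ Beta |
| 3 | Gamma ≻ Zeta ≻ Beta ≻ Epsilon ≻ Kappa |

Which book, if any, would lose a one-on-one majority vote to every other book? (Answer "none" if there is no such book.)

none

Pairwise majorities:
Zeta vs Beta: Zeta, 13–0.
Zeta vs Epsilon: Zeta, 13–0.
Zeta–Kappa: Zeta 13–0.
Zeta vs Gamma: Zeta, 8–5.
Beta vs Epsilon: Epsilon wins 9–4.
Beta vs Kappa: 8 to 5, Beta.
Beta vs Gamma: 5+1 = 6 for Beta, 7 for Gamma — Gamma by 7–6.
Epsilon vs Kappa: Epsilon, 10–3.
Epsilon–Gamma: Epsilon 8–5.
Kappa vs Gamma: Kappa is ranked higher on 5+1+2 = 8 ballots, Gamma on 5. Kappa wins 8–5.
Every book wins at least one matchup (Zeta beats Beta; Beta beats Kappa; Epsilon beats Beta; Kappa beats Gamma; Gamma beats Beta), so there is no Condorcet loser.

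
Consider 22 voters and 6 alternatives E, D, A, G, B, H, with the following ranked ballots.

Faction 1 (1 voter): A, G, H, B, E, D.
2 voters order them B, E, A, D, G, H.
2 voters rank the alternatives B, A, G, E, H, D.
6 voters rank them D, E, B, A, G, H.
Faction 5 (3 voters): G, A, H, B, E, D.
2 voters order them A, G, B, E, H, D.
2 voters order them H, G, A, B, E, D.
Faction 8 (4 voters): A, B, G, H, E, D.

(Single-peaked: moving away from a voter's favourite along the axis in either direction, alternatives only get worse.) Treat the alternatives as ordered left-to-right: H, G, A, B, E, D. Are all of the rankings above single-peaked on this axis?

yes

Axis positions: H=1, G=2, A=3, B=4, E=5, D=6.
Faction 1 (peak A at position 3): ranking walks positions 3-2-1-4-5-6, expanding outward from the peak — single-peaked.
Faction 2 (peak B at position 4): ranking walks positions 4-5-3-6-2-1, expanding outward from the peak — single-peaked.
Faction 3 (peak B at position 4): ranking walks positions 4-3-2-5-1-6, expanding outward from the peak — single-peaked.
Faction 4 (peak D at position 6): ranking walks positions 6-5-4-3-2-1, expanding outward from the peak — single-peaked.
Faction 5 (peak G at position 2): ranking walks positions 2-3-1-4-5-6, expanding outward from the peak — single-peaked.
Faction 6 (peak A at position 3): ranking walks positions 3-2-4-5-1-6, expanding outward from the peak — single-peaked.
Faction 7 (peak H at position 1): ranking walks positions 1-2-3-4-5-6, expanding outward from the peak — single-peaked.
Faction 8 (peak A at position 3): ranking walks positions 3-4-2-1-5-6, expanding outward from the peak — single-peaked.
Every ranking is single-peaked on this axis.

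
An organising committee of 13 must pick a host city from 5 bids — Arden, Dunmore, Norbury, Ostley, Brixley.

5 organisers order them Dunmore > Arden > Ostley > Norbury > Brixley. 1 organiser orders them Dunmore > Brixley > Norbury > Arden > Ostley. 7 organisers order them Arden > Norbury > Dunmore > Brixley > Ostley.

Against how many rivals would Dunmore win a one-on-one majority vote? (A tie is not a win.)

2

Dunmore against each rival (13 organisers):
Dunmore–Arden: Arden 7–6.
Dunmore vs Norbury: Dunmore is ranked higher on 5+1 = 6 ballots, Norbury on 7. Norbury wins 7–6.
Dunmore–Ostley: Dunmore 13–0.
Dunmore vs Brixley: 13 to 0, Dunmore.
Dunmore beats Ostley, Brixley; loses to Arden, Norbury — 2 pairwise wins.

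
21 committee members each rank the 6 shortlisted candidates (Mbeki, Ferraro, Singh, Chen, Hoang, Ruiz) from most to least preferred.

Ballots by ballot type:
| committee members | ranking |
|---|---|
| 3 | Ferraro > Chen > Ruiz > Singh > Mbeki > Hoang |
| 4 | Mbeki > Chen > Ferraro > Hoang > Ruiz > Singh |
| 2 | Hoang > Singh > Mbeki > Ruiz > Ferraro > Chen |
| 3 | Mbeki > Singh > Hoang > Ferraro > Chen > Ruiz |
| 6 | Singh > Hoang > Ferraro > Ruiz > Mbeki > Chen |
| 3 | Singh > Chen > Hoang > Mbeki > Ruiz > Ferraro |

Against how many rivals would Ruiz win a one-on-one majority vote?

Ruiz against each rival (21 committee members):
Ruiz–Mbeki: Mbeki 12–9.
Ruiz vs Ferraro: 2+3 = 5 for Ruiz, 16 for Ferraro — Ferraro by 16–5.
Ruiz vs Singh: Singh wins 14–7.
Ruiz–Chen: Chen 13–8.
Ruiz vs Hoang: Hoang, 18–3.
Ruiz beats no one; loses to Mbeki, Ferraro, Singh, Chen, Hoang — 0 pairwise wins.

0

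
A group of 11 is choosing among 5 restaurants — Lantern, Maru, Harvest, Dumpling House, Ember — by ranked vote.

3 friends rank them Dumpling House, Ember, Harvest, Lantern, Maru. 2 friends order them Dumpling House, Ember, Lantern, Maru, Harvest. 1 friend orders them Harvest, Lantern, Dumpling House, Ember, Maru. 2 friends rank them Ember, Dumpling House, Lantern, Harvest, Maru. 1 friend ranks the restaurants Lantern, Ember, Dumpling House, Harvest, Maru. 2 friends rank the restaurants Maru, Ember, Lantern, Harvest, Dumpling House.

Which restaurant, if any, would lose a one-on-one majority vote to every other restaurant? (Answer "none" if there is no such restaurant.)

Pairwise majorities:
Lantern vs Maru: Lantern, 9–2.
Lantern vs Harvest: Lantern preferred on 2+2+1+2 = 7 ballots; Lantern wins 7–4.
Lantern vs Dumpling House: 4 to 7, Dumpling House.
Lantern vs Ember: Lantern is ranked higher on 1+1 = 2 ballots, Ember on 9. Ember wins 9–2.
Maru vs Harvest: Harvest, 7–4.
Maru vs Dumpling House: Maru preferred on 2 ballots; Dumpling House wins 9–2.
Maru–Ember: Ember 9–2.
Harvest–Dumpling House: Dumpling House 8–3.
Harvest vs Ember: Harvest is ranked higher on 1 ballot, Ember on 10. Ember wins 10–1.
Dumpling House–Ember: Dumpling House 6–5.
Maru is beaten in every head-to-head and is the Condorcet loser.

Maru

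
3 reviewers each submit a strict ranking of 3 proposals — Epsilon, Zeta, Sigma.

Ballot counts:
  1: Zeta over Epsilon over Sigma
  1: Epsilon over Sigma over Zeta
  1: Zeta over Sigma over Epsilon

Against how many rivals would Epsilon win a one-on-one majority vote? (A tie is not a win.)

1

Epsilon against each rival (3 reviewers):
Epsilon vs Zeta: Epsilon preferred on 1 ballot; Zeta wins 2–1.
Epsilon vs Sigma: Epsilon, 2–1.
Epsilon beats Sigma; loses to Zeta — 1 pairwise win.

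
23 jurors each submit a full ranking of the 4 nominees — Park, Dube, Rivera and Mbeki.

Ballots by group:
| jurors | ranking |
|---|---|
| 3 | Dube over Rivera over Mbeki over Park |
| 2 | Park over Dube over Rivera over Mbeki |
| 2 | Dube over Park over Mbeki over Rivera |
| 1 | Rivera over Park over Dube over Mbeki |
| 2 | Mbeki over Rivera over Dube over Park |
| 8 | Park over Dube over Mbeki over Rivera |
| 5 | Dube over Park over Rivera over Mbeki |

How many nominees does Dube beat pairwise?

Dube against each rival (23 jurors):
Dube vs Park: 12 to 11, Dube.
Dube vs Rivera: 3+2+2+8+5 = 20 for Dube, 3 for Rivera — Dube by 20–3.
Dube vs Mbeki: 21 to 2, Dube.
Dube beats Park, Rivera, Mbeki — 3 pairwise wins.

3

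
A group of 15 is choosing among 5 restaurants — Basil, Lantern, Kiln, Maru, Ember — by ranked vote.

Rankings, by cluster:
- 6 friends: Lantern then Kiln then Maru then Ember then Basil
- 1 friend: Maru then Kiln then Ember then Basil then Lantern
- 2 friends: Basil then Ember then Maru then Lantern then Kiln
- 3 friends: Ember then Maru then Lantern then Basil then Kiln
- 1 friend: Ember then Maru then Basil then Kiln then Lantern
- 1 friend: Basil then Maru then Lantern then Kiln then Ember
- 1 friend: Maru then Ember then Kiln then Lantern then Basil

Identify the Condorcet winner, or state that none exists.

Maru

Check each pair by majority over 15 ballots:
Basil vs Lantern: Lantern, 10–5.
Basil vs Kiln: Kiln wins 8–7.
Basil vs Maru: Maru wins 12–3.
Basil vs Ember: Ember, 12–3.
Lantern vs Kiln: Lantern wins 12–3.
Lantern–Maru: Maru 9–6.
Lantern–Ember: Ember 8–7.
Kiln vs Maru: Maru, 9–6.
Kiln vs Ember: 6+1+1 = 8 for Kiln, 7 for Ember — Kiln by 8–7.
Maru vs Ember: Maru, 9–6.
Maru wins every pairwise contest, so Maru is the Condorcet winner.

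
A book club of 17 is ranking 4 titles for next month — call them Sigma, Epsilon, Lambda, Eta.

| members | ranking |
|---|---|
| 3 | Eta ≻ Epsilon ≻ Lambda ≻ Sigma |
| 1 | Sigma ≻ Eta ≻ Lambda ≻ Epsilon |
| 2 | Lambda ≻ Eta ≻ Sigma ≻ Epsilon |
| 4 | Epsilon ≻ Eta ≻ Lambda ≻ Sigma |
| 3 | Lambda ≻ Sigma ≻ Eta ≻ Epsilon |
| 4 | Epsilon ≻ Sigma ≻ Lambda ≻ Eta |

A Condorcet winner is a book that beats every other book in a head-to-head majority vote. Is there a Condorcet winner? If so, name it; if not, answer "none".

none

Check each pair by majority over 17 ballots:
Sigma vs Epsilon: Epsilon, 11–6.
Sigma vs Lambda: 1+4 = 5 for Sigma, 12 for Lambda — Lambda by 12–5.
Sigma vs Eta: Sigma preferred on 1+3+4 = 8 ballots; Eta wins 9–8.
Epsilon vs Lambda: 3+4+4 = 11 for Epsilon, 6 for Lambda — Epsilon by 11–6.
Epsilon vs Eta: Eta, 9–8.
Lambda vs Eta: Lambda is ranked higher on 2+3+4 = 9 ballots, Eta on 8. Lambda wins 9–8.
Every book loses at least once (Sigma loses to Epsilon; Epsilon loses to Eta; Lambda loses to Epsilon; Eta loses to Lambda). The majority relation contains the cycle Epsilon > Lambda > Eta > Epsilon, so there is no Condorcet winner.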